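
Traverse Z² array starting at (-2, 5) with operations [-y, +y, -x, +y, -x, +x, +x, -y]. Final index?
(-2, 5)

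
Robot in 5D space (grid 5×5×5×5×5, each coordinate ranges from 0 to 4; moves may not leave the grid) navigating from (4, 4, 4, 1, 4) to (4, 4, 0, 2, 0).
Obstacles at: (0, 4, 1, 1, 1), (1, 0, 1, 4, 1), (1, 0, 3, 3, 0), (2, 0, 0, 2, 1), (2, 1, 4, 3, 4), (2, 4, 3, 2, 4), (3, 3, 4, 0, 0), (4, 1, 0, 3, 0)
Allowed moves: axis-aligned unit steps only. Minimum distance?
9
(one shortest path: (4, 4, 4, 1, 4) → (4, 4, 3, 1, 4) → (4, 4, 2, 1, 4) → (4, 4, 1, 1, 4) → (4, 4, 0, 1, 4) → (4, 4, 0, 2, 4) → (4, 4, 0, 2, 3) → (4, 4, 0, 2, 2) → (4, 4, 0, 2, 1) → (4, 4, 0, 2, 0))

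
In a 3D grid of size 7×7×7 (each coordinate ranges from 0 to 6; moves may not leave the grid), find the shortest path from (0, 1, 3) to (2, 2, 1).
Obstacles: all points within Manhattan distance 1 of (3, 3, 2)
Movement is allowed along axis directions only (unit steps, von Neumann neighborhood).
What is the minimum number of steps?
5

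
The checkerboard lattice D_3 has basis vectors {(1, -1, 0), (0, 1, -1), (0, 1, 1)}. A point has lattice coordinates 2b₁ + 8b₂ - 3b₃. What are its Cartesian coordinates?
(2, 3, -11)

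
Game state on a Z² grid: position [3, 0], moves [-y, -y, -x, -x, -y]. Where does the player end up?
(1, -3)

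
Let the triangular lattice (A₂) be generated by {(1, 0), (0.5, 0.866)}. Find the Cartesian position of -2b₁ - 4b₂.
(-4, -3.464)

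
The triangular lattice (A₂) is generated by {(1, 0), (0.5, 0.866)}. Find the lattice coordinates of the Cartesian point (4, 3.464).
2b₁ + 4b₂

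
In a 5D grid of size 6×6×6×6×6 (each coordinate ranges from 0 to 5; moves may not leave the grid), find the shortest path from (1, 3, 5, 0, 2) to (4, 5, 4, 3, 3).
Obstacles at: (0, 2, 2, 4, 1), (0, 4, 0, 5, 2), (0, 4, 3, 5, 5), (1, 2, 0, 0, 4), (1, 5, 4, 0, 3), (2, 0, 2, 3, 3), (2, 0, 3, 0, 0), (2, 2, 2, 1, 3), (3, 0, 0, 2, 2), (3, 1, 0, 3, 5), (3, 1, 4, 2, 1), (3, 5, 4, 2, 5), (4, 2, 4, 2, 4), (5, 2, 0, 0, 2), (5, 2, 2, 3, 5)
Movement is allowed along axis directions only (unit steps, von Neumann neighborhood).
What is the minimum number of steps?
10
(one shortest path: (1, 3, 5, 0, 2) → (2, 3, 5, 0, 2) → (3, 3, 5, 0, 2) → (4, 3, 5, 0, 2) → (4, 4, 5, 0, 2) → (4, 5, 5, 0, 2) → (4, 5, 4, 0, 2) → (4, 5, 4, 1, 2) → (4, 5, 4, 2, 2) → (4, 5, 4, 3, 2) → (4, 5, 4, 3, 3))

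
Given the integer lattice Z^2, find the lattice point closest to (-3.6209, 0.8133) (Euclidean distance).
(-4, 1)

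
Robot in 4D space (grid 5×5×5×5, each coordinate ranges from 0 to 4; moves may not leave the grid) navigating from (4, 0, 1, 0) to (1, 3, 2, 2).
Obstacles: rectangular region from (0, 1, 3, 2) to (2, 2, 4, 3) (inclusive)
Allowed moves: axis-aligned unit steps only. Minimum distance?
9
(one shortest path: (4, 0, 1, 0) → (3, 0, 1, 0) → (2, 0, 1, 0) → (1, 0, 1, 0) → (1, 1, 1, 0) → (1, 2, 1, 0) → (1, 3, 1, 0) → (1, 3, 2, 0) → (1, 3, 2, 1) → (1, 3, 2, 2))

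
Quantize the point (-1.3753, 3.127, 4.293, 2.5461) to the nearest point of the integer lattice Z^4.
(-1, 3, 4, 3)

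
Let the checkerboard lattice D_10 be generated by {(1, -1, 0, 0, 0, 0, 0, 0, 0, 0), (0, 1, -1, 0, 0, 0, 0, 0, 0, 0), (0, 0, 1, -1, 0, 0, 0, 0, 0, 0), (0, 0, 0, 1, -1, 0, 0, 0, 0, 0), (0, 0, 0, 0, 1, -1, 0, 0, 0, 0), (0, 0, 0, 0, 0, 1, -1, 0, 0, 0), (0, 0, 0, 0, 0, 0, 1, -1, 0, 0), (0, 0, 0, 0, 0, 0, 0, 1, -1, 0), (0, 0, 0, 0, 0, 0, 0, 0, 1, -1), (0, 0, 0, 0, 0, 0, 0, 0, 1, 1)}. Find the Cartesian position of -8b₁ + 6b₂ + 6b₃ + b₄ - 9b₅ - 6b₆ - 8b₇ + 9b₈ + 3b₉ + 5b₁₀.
(-8, 14, 0, -5, -10, 3, -2, 17, -1, 2)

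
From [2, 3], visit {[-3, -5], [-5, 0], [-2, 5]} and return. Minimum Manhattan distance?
34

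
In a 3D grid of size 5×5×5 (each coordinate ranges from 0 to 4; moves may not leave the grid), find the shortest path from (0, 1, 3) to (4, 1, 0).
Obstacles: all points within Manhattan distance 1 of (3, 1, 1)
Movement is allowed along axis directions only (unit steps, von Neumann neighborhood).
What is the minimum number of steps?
9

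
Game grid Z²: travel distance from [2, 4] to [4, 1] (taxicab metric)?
5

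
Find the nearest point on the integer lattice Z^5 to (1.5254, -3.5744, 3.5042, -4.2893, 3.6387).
(2, -4, 4, -4, 4)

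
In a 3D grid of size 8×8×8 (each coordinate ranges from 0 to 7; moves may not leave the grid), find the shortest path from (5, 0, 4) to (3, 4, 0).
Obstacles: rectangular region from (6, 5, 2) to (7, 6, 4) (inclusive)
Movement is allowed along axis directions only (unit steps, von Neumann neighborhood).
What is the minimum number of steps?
10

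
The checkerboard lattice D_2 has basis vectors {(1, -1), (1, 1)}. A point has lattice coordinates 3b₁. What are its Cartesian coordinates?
(3, -3)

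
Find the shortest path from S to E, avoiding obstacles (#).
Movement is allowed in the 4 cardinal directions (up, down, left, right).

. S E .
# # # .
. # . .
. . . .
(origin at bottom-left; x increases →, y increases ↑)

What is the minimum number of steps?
1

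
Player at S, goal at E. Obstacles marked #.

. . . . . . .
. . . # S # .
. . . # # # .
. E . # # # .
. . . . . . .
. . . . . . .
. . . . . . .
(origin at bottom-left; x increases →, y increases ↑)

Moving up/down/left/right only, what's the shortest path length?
7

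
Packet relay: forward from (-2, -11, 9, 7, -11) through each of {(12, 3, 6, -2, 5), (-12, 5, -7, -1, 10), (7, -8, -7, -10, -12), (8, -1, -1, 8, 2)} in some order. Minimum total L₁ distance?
165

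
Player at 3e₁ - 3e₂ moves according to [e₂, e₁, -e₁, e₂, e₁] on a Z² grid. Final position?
(4, -1)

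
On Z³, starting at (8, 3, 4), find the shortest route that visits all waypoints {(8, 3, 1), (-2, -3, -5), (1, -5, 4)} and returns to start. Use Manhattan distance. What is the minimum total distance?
54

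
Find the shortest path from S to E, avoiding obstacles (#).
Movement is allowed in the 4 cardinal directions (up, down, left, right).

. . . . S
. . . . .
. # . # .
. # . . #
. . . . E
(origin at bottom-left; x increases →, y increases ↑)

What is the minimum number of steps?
8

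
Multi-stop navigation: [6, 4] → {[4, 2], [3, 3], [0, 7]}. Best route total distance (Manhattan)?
13
(one optimal route: (6, 4) → (4, 2) → (3, 3) → (0, 7))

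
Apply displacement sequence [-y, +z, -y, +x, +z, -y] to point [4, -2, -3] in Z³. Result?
(5, -5, -1)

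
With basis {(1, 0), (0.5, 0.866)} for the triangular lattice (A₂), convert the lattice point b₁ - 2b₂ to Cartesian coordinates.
(0, -1.732)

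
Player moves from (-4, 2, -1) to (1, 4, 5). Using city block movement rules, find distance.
13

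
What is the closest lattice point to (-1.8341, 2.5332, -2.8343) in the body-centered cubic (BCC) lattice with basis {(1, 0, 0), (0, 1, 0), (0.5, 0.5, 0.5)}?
(-1.5, 2.5, -2.5)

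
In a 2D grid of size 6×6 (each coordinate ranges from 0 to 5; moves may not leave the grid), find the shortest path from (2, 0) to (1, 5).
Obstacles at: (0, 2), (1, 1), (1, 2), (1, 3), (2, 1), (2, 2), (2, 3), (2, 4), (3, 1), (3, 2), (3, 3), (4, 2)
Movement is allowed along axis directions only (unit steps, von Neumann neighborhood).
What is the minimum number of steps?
12
(one shortest path: (2, 0) → (3, 0) → (4, 0) → (5, 0) → (5, 1) → (5, 2) → (5, 3) → (4, 3) → (4, 4) → (3, 4) → (3, 5) → (2, 5) → (1, 5))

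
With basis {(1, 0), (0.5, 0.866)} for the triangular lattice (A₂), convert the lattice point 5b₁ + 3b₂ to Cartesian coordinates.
(6.5, 2.598)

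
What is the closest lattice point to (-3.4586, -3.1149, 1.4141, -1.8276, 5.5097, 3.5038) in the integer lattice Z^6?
(-3, -3, 1, -2, 6, 4)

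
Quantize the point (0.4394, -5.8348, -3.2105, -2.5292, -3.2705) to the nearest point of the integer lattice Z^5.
(0, -6, -3, -3, -3)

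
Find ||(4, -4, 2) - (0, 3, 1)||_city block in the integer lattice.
12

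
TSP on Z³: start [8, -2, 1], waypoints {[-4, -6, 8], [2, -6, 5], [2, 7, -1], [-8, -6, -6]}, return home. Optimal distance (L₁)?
86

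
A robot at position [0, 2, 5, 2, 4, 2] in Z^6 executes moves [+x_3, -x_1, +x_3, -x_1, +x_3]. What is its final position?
(-2, 2, 8, 2, 4, 2)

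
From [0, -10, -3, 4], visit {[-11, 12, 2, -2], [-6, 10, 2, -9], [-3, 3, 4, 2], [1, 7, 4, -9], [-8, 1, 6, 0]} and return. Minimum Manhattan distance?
120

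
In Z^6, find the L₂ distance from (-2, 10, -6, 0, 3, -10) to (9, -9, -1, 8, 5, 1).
26.3818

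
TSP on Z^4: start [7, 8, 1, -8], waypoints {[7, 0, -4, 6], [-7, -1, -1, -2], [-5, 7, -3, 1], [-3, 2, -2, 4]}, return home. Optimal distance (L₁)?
98
(one optimal route: (7, 8, 1, -8) → (7, 0, -4, 6) → (-3, 2, -2, 4) → (-7, -1, -1, -2) → (-5, 7, -3, 1) → (7, 8, 1, -8))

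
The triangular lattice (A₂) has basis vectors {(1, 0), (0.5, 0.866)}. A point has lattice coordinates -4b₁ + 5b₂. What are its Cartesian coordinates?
(-1.5, 4.33)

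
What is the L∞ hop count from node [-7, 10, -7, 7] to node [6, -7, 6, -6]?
17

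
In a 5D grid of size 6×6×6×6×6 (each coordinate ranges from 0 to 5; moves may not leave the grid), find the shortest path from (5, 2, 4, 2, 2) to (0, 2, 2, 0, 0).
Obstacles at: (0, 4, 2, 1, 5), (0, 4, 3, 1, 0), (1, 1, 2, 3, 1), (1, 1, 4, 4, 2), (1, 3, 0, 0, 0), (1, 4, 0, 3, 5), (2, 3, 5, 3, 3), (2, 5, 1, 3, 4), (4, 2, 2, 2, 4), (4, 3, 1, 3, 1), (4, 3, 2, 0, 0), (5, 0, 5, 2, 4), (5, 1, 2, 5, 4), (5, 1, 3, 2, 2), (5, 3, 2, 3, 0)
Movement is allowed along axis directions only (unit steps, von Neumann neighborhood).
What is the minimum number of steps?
11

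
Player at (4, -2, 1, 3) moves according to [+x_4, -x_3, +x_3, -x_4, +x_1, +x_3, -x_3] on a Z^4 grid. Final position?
(5, -2, 1, 3)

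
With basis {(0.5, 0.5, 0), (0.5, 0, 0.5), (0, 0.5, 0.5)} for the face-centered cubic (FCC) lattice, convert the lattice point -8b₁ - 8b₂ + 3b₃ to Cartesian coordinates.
(-8, -2.5, -2.5)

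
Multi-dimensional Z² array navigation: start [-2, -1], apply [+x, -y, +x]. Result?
(0, -2)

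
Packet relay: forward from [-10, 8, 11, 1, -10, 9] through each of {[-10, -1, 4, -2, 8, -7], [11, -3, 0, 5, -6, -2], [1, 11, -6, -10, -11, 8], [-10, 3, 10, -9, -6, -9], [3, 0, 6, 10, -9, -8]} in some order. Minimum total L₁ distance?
208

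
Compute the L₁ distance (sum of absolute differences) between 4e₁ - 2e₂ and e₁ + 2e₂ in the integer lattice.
7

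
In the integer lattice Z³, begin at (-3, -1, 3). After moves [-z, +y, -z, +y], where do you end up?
(-3, 1, 1)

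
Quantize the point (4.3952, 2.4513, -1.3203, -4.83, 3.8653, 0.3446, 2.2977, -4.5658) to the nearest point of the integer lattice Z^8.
(4, 2, -1, -5, 4, 0, 2, -5)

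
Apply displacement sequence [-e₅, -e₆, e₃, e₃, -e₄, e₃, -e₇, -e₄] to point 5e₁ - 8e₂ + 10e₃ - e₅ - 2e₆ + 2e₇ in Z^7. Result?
(5, -8, 13, -2, -2, -3, 1)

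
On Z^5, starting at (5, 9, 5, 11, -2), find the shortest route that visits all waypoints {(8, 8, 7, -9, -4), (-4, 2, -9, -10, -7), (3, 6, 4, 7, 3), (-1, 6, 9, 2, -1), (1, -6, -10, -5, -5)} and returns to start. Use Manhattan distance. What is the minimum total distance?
164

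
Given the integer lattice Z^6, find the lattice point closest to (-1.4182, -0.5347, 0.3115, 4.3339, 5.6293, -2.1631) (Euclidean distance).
(-1, -1, 0, 4, 6, -2)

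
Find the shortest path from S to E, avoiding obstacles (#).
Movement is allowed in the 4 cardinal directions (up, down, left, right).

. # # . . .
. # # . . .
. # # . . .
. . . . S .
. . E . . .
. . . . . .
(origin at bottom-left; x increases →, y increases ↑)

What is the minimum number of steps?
3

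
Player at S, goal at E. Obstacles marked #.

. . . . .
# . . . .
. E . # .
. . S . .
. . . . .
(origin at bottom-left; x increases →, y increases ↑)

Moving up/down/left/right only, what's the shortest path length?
2
(one shortest path: (2, 1) → (1, 1) → (1, 2))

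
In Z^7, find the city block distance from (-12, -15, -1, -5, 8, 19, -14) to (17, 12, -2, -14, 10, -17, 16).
134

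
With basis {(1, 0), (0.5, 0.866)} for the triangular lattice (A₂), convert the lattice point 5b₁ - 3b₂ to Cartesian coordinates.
(3.5, -2.598)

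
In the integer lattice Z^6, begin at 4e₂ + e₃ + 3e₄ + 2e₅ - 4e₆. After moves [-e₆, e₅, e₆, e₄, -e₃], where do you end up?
(0, 4, 0, 4, 3, -4)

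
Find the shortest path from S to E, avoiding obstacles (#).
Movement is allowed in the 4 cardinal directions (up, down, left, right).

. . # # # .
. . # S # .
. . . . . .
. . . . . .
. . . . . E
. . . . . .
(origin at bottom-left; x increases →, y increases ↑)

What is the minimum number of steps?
5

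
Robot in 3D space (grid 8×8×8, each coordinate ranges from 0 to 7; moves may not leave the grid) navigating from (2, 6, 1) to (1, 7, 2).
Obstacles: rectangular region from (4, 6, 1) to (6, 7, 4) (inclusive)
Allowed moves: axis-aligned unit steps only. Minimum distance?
3
(one shortest path: (2, 6, 1) → (1, 6, 1) → (1, 7, 1) → (1, 7, 2))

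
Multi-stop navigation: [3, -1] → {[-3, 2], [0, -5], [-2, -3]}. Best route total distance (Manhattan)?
17
(one optimal route: (3, -1) → (0, -5) → (-2, -3) → (-3, 2))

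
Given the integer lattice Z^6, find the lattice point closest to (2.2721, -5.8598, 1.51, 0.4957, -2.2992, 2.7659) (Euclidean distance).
(2, -6, 2, 0, -2, 3)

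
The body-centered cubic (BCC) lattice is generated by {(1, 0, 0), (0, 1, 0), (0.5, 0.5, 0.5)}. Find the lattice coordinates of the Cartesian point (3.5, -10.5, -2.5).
6b₁ - 8b₂ - 5b₃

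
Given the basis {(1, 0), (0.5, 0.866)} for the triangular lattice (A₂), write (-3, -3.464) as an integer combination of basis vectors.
-b₁ - 4b₂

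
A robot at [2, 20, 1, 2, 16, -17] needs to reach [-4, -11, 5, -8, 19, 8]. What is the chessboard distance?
31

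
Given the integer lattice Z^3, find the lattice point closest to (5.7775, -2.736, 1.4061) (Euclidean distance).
(6, -3, 1)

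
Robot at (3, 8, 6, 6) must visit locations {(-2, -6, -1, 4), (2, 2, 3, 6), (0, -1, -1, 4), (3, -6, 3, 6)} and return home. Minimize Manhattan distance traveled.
56
(one optimal route: (3, 8, 6, 6) → (2, 2, 3, 6) → (0, -1, -1, 4) → (-2, -6, -1, 4) → (3, -6, 3, 6) → (3, 8, 6, 6))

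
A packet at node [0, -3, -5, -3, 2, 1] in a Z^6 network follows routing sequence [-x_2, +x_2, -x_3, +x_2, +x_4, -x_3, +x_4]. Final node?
(0, -2, -7, -1, 2, 1)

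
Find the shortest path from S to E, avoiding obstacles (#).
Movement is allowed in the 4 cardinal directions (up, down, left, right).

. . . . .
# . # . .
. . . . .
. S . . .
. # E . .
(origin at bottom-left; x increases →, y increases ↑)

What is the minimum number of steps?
2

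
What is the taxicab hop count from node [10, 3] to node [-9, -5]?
27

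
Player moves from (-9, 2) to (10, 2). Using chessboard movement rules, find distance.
19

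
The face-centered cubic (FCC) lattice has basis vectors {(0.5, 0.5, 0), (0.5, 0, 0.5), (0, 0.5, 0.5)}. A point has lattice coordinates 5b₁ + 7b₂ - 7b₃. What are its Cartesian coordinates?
(6, -1, 0)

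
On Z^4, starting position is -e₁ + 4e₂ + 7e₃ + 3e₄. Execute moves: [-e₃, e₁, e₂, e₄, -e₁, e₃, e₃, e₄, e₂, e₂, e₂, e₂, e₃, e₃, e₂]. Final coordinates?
(-1, 10, 10, 5)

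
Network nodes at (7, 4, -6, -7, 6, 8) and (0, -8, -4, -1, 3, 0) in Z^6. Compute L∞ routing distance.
12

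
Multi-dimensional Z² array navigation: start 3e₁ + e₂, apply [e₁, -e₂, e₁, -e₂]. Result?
(5, -1)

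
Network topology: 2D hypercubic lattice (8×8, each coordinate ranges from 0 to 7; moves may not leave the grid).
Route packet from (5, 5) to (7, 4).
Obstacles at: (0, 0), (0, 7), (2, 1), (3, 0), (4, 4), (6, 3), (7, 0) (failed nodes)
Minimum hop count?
3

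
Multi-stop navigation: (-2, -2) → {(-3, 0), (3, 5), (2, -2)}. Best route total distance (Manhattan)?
18
(one optimal route: (-2, -2) → (-3, 0) → (2, -2) → (3, 5))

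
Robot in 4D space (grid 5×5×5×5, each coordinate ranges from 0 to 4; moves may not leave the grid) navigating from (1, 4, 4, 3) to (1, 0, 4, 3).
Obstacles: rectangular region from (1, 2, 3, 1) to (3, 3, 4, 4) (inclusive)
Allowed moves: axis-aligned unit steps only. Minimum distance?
6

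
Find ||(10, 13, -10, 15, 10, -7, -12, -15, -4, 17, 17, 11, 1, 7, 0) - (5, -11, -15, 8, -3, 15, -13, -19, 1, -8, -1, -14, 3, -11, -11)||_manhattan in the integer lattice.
185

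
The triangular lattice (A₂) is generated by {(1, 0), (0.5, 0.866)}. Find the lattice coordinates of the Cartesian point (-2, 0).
-2b₁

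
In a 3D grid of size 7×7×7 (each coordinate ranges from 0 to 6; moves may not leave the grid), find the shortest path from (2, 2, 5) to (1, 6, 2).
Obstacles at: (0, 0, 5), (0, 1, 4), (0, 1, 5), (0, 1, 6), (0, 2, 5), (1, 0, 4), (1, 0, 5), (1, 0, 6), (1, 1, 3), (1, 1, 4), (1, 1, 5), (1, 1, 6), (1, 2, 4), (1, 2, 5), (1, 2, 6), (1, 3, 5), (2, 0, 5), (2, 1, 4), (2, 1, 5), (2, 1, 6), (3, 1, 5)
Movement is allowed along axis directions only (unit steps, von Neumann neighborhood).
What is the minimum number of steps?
8
(one shortest path: (2, 2, 5) → (2, 3, 5) → (2, 4, 5) → (1, 4, 5) → (1, 5, 5) → (1, 6, 5) → (1, 6, 4) → (1, 6, 3) → (1, 6, 2))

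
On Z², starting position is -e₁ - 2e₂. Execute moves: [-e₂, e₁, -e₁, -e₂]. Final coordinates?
(-1, -4)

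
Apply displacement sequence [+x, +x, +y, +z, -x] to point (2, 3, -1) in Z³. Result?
(3, 4, 0)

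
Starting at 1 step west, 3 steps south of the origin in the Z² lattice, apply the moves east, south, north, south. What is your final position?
(0, -4)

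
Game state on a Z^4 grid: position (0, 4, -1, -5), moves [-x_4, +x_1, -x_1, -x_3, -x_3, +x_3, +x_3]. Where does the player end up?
(0, 4, -1, -6)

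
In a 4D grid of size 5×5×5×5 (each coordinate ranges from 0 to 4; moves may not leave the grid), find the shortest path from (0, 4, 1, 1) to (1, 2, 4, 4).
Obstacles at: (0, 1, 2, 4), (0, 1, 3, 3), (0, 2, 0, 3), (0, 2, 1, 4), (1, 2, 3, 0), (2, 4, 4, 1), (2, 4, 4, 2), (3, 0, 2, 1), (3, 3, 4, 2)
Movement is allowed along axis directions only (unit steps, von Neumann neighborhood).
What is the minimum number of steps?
9
(one shortest path: (0, 4, 1, 1) → (1, 4, 1, 1) → (1, 3, 1, 1) → (1, 2, 1, 1) → (1, 2, 2, 1) → (1, 2, 3, 1) → (1, 2, 4, 1) → (1, 2, 4, 2) → (1, 2, 4, 3) → (1, 2, 4, 4))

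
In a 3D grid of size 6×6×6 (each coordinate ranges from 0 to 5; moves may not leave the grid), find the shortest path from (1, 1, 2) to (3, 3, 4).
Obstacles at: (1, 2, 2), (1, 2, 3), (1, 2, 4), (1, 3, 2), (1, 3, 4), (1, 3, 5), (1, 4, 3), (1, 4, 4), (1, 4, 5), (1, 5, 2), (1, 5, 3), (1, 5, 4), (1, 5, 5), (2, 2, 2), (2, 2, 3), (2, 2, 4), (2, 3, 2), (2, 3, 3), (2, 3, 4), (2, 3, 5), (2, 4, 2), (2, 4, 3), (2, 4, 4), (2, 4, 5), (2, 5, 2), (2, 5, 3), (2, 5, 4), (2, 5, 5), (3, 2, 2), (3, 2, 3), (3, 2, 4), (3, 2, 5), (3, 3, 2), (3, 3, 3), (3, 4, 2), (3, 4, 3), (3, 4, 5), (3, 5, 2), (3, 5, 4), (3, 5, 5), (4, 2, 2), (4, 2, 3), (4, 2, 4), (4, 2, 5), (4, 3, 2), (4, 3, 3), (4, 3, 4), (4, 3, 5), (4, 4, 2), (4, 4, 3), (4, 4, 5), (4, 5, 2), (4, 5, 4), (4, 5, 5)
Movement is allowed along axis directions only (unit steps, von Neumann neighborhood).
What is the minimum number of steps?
12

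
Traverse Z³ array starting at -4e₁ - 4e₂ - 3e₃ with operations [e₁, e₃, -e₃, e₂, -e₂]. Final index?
(-3, -4, -3)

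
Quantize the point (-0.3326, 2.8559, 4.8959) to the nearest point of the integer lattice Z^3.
(0, 3, 5)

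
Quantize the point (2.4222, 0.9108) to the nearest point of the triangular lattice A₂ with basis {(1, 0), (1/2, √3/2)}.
(2.5, 0.866)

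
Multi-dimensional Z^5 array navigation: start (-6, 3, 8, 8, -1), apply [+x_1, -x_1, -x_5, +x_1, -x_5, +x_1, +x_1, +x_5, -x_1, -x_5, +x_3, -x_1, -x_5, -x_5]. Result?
(-5, 3, 9, 8, -5)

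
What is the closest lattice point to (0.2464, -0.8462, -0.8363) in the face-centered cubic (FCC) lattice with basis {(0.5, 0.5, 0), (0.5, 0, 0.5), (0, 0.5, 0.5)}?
(0, -1, -1)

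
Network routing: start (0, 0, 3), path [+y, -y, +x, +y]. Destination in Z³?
(1, 1, 3)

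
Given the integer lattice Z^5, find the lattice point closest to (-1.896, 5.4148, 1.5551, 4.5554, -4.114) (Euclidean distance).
(-2, 5, 2, 5, -4)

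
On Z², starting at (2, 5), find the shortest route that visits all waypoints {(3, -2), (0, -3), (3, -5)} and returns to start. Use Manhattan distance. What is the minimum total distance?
26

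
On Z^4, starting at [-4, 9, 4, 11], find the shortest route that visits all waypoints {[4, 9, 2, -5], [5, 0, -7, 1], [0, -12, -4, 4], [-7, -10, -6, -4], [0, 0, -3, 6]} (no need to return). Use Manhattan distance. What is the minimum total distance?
99
(one optimal route: (-4, 9, 4, 11) → (4, 9, 2, -5) → (5, 0, -7, 1) → (0, 0, -3, 6) → (0, -12, -4, 4) → (-7, -10, -6, -4))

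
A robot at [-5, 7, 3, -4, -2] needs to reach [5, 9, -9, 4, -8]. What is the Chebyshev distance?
12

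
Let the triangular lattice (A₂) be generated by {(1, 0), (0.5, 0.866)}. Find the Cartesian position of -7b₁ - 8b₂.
(-11, -6.928)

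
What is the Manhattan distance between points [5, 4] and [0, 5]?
6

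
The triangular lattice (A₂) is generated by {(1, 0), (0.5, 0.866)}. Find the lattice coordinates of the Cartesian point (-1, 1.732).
-2b₁ + 2b₂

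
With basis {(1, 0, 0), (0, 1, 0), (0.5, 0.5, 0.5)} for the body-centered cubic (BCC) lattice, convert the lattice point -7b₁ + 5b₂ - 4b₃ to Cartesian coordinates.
(-9, 3, -2)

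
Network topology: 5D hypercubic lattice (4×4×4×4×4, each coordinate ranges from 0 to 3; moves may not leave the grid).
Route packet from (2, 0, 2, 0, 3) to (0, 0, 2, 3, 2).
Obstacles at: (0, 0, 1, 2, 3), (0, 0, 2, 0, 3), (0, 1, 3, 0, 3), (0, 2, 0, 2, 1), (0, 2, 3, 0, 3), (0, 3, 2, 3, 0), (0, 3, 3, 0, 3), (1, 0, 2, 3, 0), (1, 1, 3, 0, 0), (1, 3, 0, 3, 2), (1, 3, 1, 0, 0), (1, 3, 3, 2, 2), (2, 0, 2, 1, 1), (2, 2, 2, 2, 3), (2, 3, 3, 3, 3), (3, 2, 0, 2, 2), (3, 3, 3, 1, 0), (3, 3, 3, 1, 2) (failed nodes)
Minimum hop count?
6
(one shortest path: (2, 0, 2, 0, 3) → (1, 0, 2, 0, 3) → (1, 0, 2, 1, 3) → (0, 0, 2, 1, 3) → (0, 0, 2, 2, 3) → (0, 0, 2, 3, 3) → (0, 0, 2, 3, 2))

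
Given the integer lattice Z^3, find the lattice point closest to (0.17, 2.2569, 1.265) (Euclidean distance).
(0, 2, 1)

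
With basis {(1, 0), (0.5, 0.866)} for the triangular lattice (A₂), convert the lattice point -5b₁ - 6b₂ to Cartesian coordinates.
(-8, -5.196)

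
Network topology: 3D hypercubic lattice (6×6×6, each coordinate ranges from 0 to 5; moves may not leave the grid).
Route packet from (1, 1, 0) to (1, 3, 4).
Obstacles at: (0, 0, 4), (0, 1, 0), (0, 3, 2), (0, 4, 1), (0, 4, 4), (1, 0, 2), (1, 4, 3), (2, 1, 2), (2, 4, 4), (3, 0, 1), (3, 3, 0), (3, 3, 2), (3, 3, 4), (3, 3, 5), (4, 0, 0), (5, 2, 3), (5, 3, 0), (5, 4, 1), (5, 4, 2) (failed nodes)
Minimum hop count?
6
(one shortest path: (1, 1, 0) → (1, 2, 0) → (1, 3, 0) → (1, 3, 1) → (1, 3, 2) → (1, 3, 3) → (1, 3, 4))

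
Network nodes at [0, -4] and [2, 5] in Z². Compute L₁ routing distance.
11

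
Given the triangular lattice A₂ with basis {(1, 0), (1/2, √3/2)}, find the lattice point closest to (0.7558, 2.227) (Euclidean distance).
(0.5, 2.598)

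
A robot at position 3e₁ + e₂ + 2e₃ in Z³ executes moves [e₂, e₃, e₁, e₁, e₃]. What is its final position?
(5, 2, 4)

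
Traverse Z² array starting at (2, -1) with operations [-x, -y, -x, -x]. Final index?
(-1, -2)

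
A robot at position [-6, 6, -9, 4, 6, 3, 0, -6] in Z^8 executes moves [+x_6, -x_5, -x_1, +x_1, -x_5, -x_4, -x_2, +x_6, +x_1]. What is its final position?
(-5, 5, -9, 3, 4, 5, 0, -6)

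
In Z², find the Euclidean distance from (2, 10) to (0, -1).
11.1803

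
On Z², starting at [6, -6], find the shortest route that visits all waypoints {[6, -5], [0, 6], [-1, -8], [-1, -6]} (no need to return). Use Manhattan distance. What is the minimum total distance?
26
(one optimal route: (6, -6) → (6, -5) → (-1, -8) → (-1, -6) → (0, 6))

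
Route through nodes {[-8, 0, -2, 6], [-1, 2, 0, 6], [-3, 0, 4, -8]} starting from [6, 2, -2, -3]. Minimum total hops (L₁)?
54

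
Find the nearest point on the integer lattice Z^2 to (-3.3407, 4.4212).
(-3, 4)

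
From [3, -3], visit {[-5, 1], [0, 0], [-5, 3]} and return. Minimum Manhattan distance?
28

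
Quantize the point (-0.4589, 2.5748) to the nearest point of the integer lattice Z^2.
(0, 3)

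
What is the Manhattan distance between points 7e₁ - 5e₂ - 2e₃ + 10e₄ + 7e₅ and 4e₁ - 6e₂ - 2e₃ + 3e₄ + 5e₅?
13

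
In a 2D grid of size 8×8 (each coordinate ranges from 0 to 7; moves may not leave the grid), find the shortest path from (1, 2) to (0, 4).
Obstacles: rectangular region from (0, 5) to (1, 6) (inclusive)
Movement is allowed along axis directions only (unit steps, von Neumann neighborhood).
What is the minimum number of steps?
3
(one shortest path: (1, 2) → (0, 2) → (0, 3) → (0, 4))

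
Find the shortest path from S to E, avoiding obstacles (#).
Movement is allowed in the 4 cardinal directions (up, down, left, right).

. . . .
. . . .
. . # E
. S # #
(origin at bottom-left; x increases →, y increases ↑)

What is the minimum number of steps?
5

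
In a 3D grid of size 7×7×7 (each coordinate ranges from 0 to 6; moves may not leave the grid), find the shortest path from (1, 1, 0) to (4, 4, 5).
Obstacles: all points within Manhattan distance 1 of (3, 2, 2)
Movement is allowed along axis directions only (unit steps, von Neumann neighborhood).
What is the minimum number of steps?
11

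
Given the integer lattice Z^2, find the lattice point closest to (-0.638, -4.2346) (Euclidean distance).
(-1, -4)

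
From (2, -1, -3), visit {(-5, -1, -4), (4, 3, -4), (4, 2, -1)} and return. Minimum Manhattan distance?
32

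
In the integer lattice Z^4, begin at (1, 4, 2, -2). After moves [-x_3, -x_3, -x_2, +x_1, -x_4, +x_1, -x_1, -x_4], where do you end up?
(2, 3, 0, -4)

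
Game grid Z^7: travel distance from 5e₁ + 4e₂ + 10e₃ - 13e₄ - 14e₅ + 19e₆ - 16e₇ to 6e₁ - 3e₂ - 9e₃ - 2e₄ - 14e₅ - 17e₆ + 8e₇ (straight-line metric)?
49.0306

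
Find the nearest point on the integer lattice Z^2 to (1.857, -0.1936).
(2, 0)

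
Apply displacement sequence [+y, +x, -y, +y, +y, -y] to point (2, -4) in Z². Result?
(3, -3)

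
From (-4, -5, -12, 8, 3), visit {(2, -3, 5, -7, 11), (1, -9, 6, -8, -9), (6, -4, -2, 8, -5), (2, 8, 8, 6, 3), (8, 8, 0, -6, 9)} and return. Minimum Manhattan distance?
194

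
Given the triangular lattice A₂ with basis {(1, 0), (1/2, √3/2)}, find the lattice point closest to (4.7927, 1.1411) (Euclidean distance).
(4.5, 0.866)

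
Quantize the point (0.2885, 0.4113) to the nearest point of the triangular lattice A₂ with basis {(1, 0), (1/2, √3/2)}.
(0.5, 0.866)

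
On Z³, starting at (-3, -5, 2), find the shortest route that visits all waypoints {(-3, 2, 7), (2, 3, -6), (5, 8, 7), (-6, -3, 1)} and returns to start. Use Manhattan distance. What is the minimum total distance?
74
(one optimal route: (-3, -5, 2) → (-3, 2, 7) → (5, 8, 7) → (2, 3, -6) → (-6, -3, 1) → (-3, -5, 2))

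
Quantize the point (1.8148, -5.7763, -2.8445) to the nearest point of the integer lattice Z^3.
(2, -6, -3)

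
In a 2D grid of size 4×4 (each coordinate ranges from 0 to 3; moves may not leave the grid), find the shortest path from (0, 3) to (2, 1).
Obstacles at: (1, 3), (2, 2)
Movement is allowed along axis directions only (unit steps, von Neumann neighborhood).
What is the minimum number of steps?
4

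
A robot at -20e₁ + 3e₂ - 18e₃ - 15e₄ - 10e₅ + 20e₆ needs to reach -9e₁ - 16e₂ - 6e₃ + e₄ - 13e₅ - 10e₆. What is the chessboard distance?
30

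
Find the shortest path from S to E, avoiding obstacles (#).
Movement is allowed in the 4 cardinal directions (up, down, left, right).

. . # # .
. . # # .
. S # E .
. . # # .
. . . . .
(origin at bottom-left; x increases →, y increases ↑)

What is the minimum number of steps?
8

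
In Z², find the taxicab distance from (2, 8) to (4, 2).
8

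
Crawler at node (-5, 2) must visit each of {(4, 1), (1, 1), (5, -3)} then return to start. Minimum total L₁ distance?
30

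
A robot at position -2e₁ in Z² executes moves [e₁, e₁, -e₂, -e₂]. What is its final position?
(0, -2)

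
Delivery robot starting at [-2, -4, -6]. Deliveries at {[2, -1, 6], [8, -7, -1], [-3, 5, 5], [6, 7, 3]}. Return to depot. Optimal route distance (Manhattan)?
82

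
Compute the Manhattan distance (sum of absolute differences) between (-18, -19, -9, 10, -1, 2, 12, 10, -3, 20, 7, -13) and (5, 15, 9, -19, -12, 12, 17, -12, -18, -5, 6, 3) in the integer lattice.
209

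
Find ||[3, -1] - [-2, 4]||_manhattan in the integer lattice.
10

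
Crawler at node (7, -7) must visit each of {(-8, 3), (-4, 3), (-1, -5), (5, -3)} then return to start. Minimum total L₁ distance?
50
(one optimal route: (7, -7) → (-1, -5) → (-8, 3) → (-4, 3) → (5, -3) → (7, -7))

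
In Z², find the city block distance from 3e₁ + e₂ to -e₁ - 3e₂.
8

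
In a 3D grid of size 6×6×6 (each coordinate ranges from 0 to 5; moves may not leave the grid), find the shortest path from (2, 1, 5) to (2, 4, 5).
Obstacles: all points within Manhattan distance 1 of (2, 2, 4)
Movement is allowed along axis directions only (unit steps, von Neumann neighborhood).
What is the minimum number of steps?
5
(one shortest path: (2, 1, 5) → (1, 1, 5) → (1, 2, 5) → (1, 3, 5) → (2, 3, 5) → (2, 4, 5))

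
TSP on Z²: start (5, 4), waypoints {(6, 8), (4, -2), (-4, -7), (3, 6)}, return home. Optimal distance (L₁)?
50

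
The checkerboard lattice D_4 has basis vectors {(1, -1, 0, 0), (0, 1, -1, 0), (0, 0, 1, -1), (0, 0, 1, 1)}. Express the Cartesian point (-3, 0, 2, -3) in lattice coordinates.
-3b₁ - 3b₂ + b₃ - 2b₄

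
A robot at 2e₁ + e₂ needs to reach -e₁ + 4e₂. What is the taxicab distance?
6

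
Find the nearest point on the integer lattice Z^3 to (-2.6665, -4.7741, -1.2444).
(-3, -5, -1)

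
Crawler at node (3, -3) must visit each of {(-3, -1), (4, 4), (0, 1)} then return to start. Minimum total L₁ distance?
28
(one optimal route: (3, -3) → (-3, -1) → (0, 1) → (4, 4) → (3, -3))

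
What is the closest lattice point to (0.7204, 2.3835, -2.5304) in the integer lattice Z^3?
(1, 2, -3)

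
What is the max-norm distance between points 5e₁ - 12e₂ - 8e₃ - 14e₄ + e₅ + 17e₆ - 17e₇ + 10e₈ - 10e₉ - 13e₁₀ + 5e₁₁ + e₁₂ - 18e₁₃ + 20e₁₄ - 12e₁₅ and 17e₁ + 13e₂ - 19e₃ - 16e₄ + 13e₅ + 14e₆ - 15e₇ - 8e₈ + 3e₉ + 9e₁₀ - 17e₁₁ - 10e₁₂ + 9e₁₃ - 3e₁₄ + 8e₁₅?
27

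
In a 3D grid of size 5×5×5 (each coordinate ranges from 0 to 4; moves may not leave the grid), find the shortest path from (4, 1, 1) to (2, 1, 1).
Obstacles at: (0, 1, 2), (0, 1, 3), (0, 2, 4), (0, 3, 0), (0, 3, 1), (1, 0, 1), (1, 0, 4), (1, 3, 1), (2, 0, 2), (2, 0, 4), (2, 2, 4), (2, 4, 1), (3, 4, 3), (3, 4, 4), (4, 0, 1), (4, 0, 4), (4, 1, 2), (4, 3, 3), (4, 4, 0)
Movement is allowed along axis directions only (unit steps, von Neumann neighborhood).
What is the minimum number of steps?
2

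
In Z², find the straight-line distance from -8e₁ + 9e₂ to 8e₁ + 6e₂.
16.2788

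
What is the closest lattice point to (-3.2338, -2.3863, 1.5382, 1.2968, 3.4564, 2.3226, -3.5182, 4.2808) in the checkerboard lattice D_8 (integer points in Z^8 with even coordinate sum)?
(-3, -2, 2, 1, 3, 2, -3, 4)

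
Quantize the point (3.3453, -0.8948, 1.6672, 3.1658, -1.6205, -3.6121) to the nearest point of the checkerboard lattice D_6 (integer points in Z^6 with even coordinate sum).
(3, -1, 2, 3, -2, -3)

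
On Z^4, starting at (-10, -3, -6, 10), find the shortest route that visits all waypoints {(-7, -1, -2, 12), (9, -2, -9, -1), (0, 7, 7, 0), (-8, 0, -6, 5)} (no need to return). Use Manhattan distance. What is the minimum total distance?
87
(one optimal route: (-10, -3, -6, 10) → (-7, -1, -2, 12) → (-8, 0, -6, 5) → (9, -2, -9, -1) → (0, 7, 7, 0))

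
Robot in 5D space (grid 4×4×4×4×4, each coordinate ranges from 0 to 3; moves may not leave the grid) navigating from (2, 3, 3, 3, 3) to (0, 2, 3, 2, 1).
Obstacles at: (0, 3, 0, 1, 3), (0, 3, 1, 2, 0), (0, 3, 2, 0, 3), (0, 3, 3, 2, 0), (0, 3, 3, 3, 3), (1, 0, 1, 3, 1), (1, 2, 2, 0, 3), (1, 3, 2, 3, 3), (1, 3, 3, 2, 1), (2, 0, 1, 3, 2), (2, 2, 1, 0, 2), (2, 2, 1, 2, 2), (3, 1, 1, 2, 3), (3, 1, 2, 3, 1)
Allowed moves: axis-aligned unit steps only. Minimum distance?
6
(one shortest path: (2, 3, 3, 3, 3) → (1, 3, 3, 3, 3) → (1, 2, 3, 3, 3) → (0, 2, 3, 3, 3) → (0, 2, 3, 2, 3) → (0, 2, 3, 2, 2) → (0, 2, 3, 2, 1))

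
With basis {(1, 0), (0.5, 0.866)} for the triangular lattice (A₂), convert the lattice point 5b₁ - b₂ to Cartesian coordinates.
(4.5, -0.866)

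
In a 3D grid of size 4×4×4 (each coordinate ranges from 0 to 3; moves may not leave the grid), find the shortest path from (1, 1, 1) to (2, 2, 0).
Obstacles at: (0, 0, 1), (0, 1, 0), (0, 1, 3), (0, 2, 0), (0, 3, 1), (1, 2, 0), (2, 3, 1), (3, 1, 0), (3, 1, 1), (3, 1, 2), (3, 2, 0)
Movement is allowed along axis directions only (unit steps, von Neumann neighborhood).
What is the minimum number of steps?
3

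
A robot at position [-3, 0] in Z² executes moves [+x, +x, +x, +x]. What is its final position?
(1, 0)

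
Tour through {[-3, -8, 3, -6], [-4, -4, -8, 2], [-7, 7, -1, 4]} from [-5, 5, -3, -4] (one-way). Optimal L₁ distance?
61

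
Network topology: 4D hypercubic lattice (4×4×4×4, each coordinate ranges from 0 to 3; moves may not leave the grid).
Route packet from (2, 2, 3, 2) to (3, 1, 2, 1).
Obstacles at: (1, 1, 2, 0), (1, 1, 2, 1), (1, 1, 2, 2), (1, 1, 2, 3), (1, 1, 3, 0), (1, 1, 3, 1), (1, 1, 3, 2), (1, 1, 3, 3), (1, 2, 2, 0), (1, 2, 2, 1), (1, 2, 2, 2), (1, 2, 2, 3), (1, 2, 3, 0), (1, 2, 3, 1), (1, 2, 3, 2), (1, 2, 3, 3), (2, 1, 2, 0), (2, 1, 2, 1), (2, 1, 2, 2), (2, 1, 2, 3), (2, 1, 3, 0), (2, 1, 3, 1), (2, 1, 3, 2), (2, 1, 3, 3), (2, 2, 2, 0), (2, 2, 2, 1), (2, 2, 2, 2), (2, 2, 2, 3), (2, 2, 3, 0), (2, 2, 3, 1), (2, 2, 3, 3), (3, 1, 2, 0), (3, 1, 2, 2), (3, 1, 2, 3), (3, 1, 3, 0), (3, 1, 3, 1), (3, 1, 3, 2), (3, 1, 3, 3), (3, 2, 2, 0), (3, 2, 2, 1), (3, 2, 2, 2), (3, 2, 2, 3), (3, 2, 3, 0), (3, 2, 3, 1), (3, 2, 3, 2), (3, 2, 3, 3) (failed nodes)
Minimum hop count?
8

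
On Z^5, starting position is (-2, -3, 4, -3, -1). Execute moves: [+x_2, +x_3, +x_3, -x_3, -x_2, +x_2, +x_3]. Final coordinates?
(-2, -2, 6, -3, -1)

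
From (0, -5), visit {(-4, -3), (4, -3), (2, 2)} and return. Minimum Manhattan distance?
30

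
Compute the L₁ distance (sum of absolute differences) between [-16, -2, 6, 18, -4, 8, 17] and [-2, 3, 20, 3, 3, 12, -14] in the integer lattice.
90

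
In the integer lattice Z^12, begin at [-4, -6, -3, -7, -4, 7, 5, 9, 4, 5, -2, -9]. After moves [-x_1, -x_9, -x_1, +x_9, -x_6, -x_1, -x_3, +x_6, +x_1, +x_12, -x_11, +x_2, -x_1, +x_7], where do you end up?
(-7, -5, -4, -7, -4, 7, 6, 9, 4, 5, -3, -8)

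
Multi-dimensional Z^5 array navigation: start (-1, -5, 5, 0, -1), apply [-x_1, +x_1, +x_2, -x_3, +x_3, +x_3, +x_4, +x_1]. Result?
(0, -4, 6, 1, -1)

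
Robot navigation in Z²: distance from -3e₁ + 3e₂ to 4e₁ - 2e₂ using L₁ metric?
12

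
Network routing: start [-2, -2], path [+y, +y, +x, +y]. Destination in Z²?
(-1, 1)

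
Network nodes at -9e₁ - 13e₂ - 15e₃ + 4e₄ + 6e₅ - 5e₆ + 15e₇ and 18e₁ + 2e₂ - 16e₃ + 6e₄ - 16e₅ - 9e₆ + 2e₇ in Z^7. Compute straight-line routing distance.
40.3485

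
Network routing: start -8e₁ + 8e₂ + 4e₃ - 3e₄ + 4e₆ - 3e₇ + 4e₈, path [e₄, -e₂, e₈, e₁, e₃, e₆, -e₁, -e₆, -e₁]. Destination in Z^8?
(-9, 7, 5, -2, 0, 4, -3, 5)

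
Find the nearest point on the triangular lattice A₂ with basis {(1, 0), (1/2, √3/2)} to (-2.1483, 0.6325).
(-2.5, 0.866)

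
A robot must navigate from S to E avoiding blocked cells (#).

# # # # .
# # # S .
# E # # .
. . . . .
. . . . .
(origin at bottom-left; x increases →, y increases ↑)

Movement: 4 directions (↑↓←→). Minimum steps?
7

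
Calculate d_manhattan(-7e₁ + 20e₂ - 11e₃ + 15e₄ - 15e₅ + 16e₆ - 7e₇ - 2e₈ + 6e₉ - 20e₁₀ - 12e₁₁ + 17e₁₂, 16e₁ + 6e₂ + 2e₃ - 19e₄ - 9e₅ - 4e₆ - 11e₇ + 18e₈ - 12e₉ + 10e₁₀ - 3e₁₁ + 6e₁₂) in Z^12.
202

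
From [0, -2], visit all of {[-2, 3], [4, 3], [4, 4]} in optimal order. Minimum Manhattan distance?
14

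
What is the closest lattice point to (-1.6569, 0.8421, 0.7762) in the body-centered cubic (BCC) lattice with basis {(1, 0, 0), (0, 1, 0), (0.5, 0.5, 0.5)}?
(-2, 1, 1)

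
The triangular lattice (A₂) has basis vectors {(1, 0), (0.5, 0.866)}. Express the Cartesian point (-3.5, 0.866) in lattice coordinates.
-4b₁ + b₂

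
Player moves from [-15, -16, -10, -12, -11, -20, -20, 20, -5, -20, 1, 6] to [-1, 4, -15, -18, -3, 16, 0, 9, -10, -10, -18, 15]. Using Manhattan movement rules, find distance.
163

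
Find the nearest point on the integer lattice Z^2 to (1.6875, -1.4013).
(2, -1)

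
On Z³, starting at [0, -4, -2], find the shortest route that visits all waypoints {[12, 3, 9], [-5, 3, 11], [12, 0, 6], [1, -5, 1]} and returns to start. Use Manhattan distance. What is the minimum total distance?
76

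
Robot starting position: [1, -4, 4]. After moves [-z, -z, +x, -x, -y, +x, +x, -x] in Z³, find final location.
(2, -5, 2)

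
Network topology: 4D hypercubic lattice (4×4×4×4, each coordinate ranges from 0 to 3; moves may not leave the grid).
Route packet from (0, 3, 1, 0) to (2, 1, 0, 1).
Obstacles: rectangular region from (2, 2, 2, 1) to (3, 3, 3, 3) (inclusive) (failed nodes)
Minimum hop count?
6
(one shortest path: (0, 3, 1, 0) → (1, 3, 1, 0) → (2, 3, 1, 0) → (2, 2, 1, 0) → (2, 1, 1, 0) → (2, 1, 0, 0) → (2, 1, 0, 1))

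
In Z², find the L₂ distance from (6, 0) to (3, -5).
5.83095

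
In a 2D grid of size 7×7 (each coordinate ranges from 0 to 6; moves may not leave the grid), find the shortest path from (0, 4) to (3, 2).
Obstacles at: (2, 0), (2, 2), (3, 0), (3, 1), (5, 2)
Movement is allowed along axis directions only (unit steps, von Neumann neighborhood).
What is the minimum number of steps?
5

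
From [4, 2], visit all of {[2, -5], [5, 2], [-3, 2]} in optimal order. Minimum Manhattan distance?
21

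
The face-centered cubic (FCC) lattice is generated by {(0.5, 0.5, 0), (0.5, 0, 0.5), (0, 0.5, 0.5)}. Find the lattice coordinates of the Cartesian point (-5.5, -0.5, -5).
-b₁ - 10b₂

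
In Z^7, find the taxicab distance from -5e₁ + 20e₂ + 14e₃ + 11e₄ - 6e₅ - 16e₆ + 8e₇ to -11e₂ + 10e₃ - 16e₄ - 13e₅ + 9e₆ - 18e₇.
125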